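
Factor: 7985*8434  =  2^1*5^1*1597^1*4217^1 = 67345490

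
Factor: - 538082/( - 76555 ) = 2^1*5^( - 1)*61^ ( - 1 )*251^( - 1)*269041^1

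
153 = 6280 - 6127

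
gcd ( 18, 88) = 2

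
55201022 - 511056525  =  - 455855503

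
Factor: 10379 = 97^1*107^1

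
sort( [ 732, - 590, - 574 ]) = [ - 590,-574,732]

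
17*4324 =73508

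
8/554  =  4/277 = 0.01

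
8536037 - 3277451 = 5258586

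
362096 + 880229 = 1242325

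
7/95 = 7/95 = 0.07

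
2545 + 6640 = 9185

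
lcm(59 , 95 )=5605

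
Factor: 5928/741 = 2^3= 8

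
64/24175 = 64/24175 =0.00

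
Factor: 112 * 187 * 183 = 3832752 = 2^4*3^1*7^1*11^1*17^1*61^1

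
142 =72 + 70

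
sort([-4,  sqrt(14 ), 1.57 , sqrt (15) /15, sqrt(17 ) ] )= [ -4, sqrt( 15) /15,1.57,  sqrt(14 ), sqrt( 17 ) ]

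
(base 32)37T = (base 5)101300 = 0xcfd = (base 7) 12460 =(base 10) 3325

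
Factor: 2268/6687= 252/743 = 2^2*3^2*7^1* 743^(  -  1)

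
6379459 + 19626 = 6399085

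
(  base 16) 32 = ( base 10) 50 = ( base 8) 62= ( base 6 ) 122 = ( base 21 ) 28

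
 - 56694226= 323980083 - 380674309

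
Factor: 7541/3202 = 2^( - 1) * 1601^(  -  1)*7541^1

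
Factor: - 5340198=-2^1*3^1 * 157^1*5669^1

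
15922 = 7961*2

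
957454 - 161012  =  796442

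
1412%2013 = 1412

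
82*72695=5960990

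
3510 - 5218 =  - 1708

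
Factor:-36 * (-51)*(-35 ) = -2^2*3^3*5^1*7^1*17^1 = - 64260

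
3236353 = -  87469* ( - 37)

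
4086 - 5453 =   -  1367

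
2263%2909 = 2263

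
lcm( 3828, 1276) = 3828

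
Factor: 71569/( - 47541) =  - 3^( - 1)*13^(- 1 )*23^( - 1)*53^( - 1)*71569^1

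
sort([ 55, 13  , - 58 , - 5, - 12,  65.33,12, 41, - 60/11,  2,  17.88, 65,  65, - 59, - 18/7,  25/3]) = [ - 59, - 58, - 12, - 60/11, - 5, - 18/7,2,25/3, 12, 13,17.88,  41  ,  55,  65,65,65.33] 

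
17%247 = 17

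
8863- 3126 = 5737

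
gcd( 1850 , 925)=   925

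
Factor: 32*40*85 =108800 = 2^8*5^2*17^1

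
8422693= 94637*89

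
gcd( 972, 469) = 1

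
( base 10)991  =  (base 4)33133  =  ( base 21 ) 254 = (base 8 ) 1737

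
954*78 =74412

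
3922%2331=1591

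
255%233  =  22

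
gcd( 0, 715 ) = 715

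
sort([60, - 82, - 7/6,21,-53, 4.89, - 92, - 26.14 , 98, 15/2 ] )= [ - 92,  -  82, - 53, - 26.14 , - 7/6,4.89, 15/2, 21, 60,  98]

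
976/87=976/87 = 11.22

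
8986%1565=1161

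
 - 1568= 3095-4663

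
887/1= 887 =887.00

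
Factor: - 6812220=-2^2*3^1*5^1*113537^1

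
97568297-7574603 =89993694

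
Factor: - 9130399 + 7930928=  - 1199471=   - 7^3*13^1*269^1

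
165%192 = 165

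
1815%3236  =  1815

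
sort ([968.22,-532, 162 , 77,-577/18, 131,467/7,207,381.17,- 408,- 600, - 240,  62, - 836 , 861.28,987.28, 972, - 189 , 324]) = [ - 836, - 600, - 532, - 408 , - 240, - 189,-577/18, 62,467/7,77,131,162,207, 324,381.17, 861.28,968.22,972,987.28]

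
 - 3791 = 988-4779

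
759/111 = 253/37= 6.84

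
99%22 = 11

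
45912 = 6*7652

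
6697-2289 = 4408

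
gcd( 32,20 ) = 4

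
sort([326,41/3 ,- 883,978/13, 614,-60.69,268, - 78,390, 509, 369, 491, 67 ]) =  [  -  883 , - 78, -60.69,41/3, 67 , 978/13, 268,326, 369,390, 491,509, 614]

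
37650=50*753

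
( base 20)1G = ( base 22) 1e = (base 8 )44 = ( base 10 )36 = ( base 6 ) 100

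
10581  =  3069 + 7512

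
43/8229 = 43/8229 = 0.01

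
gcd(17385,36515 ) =5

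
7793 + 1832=9625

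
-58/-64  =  29/32=0.91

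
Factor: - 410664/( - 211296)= 2^( - 2 )* 31^( - 1)*241^1 = 241/124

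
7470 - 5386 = 2084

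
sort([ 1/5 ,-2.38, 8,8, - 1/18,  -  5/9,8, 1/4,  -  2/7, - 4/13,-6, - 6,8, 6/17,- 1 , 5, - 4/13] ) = [ - 6, - 6, - 2.38, - 1,  -  5/9 , - 4/13,-4/13, - 2/7,-1/18,1/5,1/4,6/17 , 5,8, 8, 8,8 ] 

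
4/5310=2/2655 = 0.00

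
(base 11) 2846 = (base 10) 3680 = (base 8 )7140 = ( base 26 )5be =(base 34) 368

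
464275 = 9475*49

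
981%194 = 11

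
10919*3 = 32757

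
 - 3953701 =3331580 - 7285281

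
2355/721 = 3+ 192/721 = 3.27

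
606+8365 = 8971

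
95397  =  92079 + 3318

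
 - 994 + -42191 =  - 43185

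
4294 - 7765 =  - 3471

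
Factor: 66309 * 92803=6153674127 = 3^1*17^1*23^1 * 31^2 * 53^1*103^1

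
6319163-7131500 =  - 812337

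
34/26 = 17/13 = 1.31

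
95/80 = 19/16 = 1.19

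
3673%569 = 259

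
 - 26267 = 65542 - 91809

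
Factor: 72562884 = 2^2*3^1*23^1*262909^1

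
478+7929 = 8407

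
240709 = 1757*137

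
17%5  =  2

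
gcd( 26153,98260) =1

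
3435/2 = 3435/2 = 1717.50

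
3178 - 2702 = 476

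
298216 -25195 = 273021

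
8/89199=8/89199 = 0.00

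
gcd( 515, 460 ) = 5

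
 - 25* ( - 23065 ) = 576625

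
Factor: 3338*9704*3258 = 105532979616 = 2^5*3^2 * 181^1*1213^1* 1669^1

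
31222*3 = 93666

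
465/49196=465/49196 = 0.01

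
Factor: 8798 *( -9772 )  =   - 2^3*7^1*53^1*83^1*349^1= - 85974056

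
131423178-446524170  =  -315100992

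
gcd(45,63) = 9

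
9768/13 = 9768/13= 751.38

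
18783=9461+9322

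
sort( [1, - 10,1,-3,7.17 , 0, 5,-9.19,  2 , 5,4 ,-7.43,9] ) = [ - 10, - 9.19 ,-7.43,-3,0,1 , 1, 2,4, 5,  5,7.17,9 ] 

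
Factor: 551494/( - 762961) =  - 2^1 * 19^1*23^1 * 29^ (-1)*631^1*26309^( - 1) 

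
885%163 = 70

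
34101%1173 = 84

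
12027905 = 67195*179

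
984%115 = 64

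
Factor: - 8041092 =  - 2^2*3^1*293^1*2287^1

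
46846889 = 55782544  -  8935655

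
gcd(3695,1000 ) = 5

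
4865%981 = 941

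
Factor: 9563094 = 2^1*3^2*37^1*83^1 * 173^1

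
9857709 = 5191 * 1899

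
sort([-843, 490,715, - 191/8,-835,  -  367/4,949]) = [ - 843, - 835,  -  367/4, - 191/8 , 490,715,  949]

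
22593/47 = 480 + 33/47=480.70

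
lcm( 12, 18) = 36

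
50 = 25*2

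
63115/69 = 914 + 49/69 = 914.71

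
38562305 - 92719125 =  - 54156820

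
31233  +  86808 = 118041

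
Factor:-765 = -3^2*5^1*17^1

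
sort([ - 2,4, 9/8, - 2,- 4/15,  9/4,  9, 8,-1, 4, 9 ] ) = [-2, - 2,-1, - 4/15, 9/8, 9/4, 4, 4, 8, 9, 9]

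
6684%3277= 130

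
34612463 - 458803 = 34153660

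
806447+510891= 1317338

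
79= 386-307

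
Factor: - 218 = -2^1*109^1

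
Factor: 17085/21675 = 67/85  =  5^( - 1)*17^( - 1 ) * 67^1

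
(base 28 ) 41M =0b110001110010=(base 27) 4a0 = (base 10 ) 3186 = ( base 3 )11101000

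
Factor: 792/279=88/31 = 2^3*11^1*31^( - 1 ) 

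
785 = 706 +79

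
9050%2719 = 893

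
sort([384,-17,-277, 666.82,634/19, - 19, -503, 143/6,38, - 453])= [ -503 , - 453, - 277, - 19, - 17,143/6,634/19 , 38,  384,666.82] 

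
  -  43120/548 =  - 10780/137 =-78.69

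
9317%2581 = 1574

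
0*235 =0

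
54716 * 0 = 0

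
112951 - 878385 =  - 765434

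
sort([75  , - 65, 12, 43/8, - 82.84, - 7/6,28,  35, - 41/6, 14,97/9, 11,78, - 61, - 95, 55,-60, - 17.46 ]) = [- 95, - 82.84,-65, - 61,-60,-17.46, - 41/6, - 7/6, 43/8,97/9, 11, 12, 14, 28, 35,55, 75, 78]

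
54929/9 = 6103 + 2/9= 6103.22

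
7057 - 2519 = 4538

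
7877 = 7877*1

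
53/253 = 53/253 = 0.21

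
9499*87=826413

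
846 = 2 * 423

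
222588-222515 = 73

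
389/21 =389/21 = 18.52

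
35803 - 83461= - 47658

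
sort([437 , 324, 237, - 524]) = [ - 524, 237,324, 437]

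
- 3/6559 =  - 3/6559 =- 0.00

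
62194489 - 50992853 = 11201636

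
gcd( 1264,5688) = 632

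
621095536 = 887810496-266714960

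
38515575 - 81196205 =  - 42680630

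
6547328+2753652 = 9300980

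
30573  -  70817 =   -  40244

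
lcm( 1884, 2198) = 13188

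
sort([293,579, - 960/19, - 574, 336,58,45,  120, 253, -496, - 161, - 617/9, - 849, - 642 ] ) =[ - 849, - 642,-574, - 496,-161, - 617/9, - 960/19, 45,58, 120, 253,293,336, 579]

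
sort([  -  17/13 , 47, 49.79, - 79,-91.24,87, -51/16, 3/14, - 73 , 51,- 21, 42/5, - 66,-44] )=[ - 91.24, - 79, - 73 ,  -  66, - 44,  -  21 , - 51/16,  -  17/13, 3/14,42/5,47,49.79,51, 87]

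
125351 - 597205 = - 471854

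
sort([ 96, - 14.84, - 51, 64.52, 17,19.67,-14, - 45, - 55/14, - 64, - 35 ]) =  [-64, - 51,-45, - 35, - 14.84,  -  14, - 55/14,17, 19.67, 64.52,96]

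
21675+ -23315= - 1640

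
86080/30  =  8608/3 = 2869.33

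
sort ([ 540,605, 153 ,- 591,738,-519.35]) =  [-591,-519.35, 153, 540,605,  738 ] 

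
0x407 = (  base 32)107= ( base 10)1031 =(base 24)1IN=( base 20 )2BB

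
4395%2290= 2105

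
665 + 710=1375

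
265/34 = 265/34 = 7.79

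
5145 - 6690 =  - 1545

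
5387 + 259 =5646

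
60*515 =30900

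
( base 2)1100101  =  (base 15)6B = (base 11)92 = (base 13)7A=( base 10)101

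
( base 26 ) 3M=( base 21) 4G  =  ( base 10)100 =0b1100100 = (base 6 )244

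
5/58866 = 5/58866 = 0.00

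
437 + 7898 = 8335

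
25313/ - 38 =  - 667 + 33/38 = - 666.13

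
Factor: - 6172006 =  - 2^1*3086003^1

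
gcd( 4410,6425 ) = 5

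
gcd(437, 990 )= 1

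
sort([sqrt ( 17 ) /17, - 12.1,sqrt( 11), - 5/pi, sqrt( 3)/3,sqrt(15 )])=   [ - 12.1, - 5/pi,sqrt( 17)/17,sqrt( 3 )/3,sqrt(11 ),sqrt(15 ) ]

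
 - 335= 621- 956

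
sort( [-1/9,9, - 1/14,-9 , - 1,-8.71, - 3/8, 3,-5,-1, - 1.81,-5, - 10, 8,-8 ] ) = [-10, - 9, - 8.71,-8, - 5,- 5  , -1.81, - 1, - 1,  -  3/8, - 1/9,-1/14, 3,8, 9]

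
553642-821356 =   -  267714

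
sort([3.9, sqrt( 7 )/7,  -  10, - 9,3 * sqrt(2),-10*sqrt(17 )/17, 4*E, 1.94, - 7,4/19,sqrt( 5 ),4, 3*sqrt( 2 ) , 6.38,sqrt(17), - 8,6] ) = [-10, - 9,  -  8, - 7, - 10*sqrt(17)/17,4/19,sqrt(7)/7, 1.94,sqrt ( 5),3.9, 4 , sqrt ( 17),3*sqrt(2 ),3*sqrt(2), 6,6.38,  4*E ]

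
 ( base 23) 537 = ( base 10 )2721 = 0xAA1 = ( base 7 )10635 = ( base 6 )20333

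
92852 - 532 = 92320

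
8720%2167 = 52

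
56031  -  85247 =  - 29216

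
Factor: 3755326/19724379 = 2^1 * 3^( - 1 )*191^( - 1 ) * 1187^( - 1) * 64747^1=129494/680151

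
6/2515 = 6/2515  =  0.00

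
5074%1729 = 1616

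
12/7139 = 12/7139= 0.00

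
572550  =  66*8675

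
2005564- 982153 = 1023411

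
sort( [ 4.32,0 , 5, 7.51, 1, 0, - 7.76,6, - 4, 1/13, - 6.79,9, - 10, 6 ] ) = [ - 10, - 7.76, - 6.79,-4, 0, 0, 1/13,1,4.32,5,6,6,7.51,9] 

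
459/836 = 459/836  =  0.55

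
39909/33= 1209 + 4/11 = 1209.36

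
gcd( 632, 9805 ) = 1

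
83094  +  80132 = 163226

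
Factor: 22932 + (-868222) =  - 845290 = - 2^1*5^1*137^1*617^1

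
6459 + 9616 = 16075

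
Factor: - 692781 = - 3^1*29^1 * 7963^1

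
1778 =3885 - 2107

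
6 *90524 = 543144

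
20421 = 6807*3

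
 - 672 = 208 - 880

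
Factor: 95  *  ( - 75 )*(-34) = 242250  =  2^1*3^1*5^3*17^1*19^1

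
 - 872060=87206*( - 10 ) 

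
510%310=200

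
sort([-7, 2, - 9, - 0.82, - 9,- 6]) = [ - 9,  -  9, - 7, - 6, - 0.82,2] 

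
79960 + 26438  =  106398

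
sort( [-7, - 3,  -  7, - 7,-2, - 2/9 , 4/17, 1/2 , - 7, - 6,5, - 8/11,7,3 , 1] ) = [ - 7, - 7,  -  7, - 7,-6, - 3, - 2 , - 8/11 , - 2/9, 4/17,1/2, 1,3, 5, 7 ]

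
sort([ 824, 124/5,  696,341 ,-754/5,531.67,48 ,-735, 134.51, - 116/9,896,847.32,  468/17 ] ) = [-735,-754/5, - 116/9, 124/5,468/17,48,134.51 , 341,  531.67,696,824,847.32, 896]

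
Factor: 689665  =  5^1*137933^1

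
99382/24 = 49691/12 = 4140.92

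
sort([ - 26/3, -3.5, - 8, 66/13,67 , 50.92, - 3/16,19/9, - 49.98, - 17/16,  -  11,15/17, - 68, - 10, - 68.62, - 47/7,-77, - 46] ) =[-77, - 68.62, - 68, - 49.98,- 46, - 11, - 10,- 26/3, - 8,  -  47/7, - 3.5, - 17/16  , - 3/16,15/17,19/9,66/13,50.92,67 ]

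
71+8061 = 8132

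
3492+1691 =5183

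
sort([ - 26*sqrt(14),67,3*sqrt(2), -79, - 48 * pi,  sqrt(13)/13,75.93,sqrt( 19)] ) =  [ - 48 *pi,-26*sqrt(14), - 79,sqrt(13)/13,3 * sqrt( 2),sqrt(19),67,75.93 ]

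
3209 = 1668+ 1541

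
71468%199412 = 71468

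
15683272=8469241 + 7214031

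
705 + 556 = 1261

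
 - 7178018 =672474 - 7850492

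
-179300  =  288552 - 467852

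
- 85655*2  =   -171310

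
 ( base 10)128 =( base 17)79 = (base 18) 72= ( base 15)88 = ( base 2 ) 10000000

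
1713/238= 7 + 47/238 = 7.20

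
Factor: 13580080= 2^4* 5^1*169751^1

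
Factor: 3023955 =3^2*5^1*11^1 * 41^1*149^1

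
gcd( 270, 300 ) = 30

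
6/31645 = 6/31645 = 0.00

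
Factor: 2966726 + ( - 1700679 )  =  1266047^1 = 1266047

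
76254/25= 3050 + 4/25= 3050.16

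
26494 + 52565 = 79059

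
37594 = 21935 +15659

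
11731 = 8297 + 3434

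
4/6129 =4/6129 = 0.00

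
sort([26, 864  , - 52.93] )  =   [ - 52.93,26,864]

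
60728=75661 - 14933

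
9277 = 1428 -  - 7849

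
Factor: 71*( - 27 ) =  - 3^3*71^1 = - 1917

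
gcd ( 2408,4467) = 1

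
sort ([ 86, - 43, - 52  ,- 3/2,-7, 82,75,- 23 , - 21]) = [ -52 ,-43, - 23, - 21,  -  7,-3/2, 75, 82 , 86 ]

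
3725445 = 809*4605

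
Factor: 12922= 2^1*7^1*13^1*71^1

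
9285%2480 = 1845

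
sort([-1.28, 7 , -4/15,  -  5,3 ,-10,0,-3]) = [ - 10, - 5,- 3, - 1.28,-4/15,  0, 3,7 ]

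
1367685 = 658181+709504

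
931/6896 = 931/6896 = 0.14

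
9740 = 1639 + 8101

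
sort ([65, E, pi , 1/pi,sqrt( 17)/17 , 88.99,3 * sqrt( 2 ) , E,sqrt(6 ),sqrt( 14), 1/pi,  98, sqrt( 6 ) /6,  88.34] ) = [ sqrt( 17) /17, 1/pi, 1/pi,sqrt( 6 )/6, sqrt(6),E,E, pi, sqrt( 14)  ,  3*sqrt( 2 ),65 , 88.34, 88.99, 98] 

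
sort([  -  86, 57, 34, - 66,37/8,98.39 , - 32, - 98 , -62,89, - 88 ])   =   [-98, - 88, - 86,  -  66, - 62, - 32,37/8, 34,57, 89,  98.39 ]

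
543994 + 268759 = 812753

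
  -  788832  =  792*( - 996)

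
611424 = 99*6176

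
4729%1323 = 760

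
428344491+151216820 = 579561311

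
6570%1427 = 862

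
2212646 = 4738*467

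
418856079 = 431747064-12890985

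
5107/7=729 +4/7 = 729.57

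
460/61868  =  115/15467 =0.01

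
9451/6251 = 9451/6251 = 1.51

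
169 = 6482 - 6313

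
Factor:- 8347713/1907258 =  - 2^ (-1) * 3^1*11^1*19^( - 1)*53^( -1 )*131^1*947^ ( - 1) *1931^1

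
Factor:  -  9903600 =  - 2^4*3^3*5^2*7^1*131^1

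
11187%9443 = 1744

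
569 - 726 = - 157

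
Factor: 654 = 2^1*3^1*109^1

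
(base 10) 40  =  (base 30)1A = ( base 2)101000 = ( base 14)2C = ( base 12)34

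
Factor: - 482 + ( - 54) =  - 536= -2^3* 67^1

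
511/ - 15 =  - 511/15 = - 34.07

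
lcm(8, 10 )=40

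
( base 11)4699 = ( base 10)6158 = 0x180E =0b1100000001110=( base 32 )60e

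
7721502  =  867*8906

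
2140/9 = 2140/9 = 237.78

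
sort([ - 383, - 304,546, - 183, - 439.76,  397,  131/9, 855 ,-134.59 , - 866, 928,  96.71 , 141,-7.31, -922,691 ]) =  [ - 922, - 866 , - 439.76, - 383, - 304, - 183,-134.59, - 7.31,131/9, 96.71, 141,397,546, 691,  855, 928]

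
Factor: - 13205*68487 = -904370835 = - 3^1*5^1*19^1*37^1*139^1*617^1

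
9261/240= 3087/80=38.59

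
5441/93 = 58 + 47/93 = 58.51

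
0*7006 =0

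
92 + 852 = 944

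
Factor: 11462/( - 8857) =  - 22/17  =  - 2^1*11^1*17^ (-1) 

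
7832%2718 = 2396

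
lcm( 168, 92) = 3864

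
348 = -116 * ( - 3 ) 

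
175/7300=7/292 = 0.02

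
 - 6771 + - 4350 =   -  11121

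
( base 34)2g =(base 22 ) 3I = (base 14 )60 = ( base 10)84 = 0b1010100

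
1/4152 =1/4152 = 0.00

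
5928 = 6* 988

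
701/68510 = 701/68510= 0.01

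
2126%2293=2126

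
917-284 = 633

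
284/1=284 =284.00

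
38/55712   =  19/27856 = 0.00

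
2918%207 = 20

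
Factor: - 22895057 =-19^1*661^1 * 1823^1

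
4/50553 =4/50553= 0.00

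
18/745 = 18/745 = 0.02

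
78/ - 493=-78/493 = - 0.16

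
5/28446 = 5/28446 = 0.00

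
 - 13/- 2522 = 1/194 =0.01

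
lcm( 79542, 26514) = 79542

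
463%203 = 57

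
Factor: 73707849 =3^2*8189761^1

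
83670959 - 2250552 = 81420407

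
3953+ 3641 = 7594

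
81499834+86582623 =168082457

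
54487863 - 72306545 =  - 17818682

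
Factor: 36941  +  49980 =86921 = 17^1*5113^1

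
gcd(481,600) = 1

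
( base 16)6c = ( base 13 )84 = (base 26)44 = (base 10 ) 108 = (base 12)90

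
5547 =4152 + 1395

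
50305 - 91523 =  - 41218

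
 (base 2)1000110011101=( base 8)10635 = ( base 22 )96L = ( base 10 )4509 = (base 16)119D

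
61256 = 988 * 62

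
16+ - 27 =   -  11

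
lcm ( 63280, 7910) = 63280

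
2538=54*47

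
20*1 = 20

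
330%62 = 20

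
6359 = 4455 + 1904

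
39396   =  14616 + 24780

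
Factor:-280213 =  - 79^1*3547^1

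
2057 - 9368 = - 7311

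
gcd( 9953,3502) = 1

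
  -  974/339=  - 974/339 = - 2.87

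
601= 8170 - 7569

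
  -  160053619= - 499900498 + 339846879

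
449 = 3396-2947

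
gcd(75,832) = 1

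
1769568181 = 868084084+901484097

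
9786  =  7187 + 2599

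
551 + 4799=5350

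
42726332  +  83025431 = 125751763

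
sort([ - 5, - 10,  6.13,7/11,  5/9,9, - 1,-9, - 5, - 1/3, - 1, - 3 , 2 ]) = [ - 10, -9, - 5, - 5, - 3, - 1,- 1, - 1/3,5/9, 7/11,2, 6.13, 9] 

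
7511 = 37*203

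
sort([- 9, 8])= [ - 9,8 ]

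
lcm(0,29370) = 0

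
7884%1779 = 768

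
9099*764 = 6951636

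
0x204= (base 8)1004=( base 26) jm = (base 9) 633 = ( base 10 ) 516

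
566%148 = 122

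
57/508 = 57/508 = 0.11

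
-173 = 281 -454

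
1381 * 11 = 15191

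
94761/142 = 667 + 47/142 = 667.33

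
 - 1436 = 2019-3455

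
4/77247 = 4/77247  =  0.00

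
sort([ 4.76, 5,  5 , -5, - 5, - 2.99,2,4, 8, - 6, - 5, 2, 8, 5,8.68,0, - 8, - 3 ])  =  [ - 8,  -  6, - 5,-5, - 5, - 3, - 2.99, 0, 2, 2,4,4.76, 5, 5, 5, 8, 8 , 8.68] 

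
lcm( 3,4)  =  12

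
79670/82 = 971 + 24/41=971.59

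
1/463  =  1/463 = 0.00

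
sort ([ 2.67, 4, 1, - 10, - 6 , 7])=[-10, -6, 1,2.67, 4, 7]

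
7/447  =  7/447 = 0.02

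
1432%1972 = 1432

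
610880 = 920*664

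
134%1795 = 134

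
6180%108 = 24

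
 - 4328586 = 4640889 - 8969475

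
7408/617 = 7408/617 = 12.01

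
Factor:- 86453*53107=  - 4591259471=- 23^1*2309^1*86453^1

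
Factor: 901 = 17^1*53^1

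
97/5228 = 97/5228  =  0.02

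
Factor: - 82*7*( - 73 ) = 41902 = 2^1*7^1*41^1*73^1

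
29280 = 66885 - 37605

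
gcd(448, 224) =224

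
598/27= 598/27= 22.15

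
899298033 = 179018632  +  720279401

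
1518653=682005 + 836648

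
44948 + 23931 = 68879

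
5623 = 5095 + 528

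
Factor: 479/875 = 5^ ( - 3 ) * 7^( - 1 )*479^1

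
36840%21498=15342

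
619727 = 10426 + 609301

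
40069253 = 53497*749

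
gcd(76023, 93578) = 1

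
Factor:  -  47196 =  - 2^2*3^3  *  19^1 *23^1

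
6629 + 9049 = 15678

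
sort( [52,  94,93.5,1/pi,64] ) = [ 1/pi,52, 64 , 93.5, 94 ]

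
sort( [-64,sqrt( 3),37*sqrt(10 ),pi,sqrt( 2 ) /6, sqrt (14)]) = [ - 64, sqrt( 2) /6,sqrt(3), pi , sqrt( 14 ),37*sqrt( 10) ]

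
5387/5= 1077+2/5 = 1077.40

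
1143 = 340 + 803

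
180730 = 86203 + 94527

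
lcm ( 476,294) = 9996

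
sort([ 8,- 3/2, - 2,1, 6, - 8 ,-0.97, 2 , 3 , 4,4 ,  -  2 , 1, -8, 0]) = [ - 8 , - 8, -2, -2 ,  -  3/2,- 0.97 , 0,1, 1, 2,3, 4,  4 , 6,  8 ]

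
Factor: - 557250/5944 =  - 375/4 =- 2^( - 2 ) *3^1 * 5^3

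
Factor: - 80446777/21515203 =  - 1063^1*75679^1 * 21515203^( - 1)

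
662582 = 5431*122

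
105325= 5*21065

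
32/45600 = 1/1425 = 0.00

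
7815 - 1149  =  6666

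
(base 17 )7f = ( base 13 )A4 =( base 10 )134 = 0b10000110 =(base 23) 5J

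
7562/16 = 472 + 5/8 = 472.62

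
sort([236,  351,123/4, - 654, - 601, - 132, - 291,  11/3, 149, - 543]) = [ - 654, - 601, - 543,  -  291, - 132, 11/3 , 123/4, 149,236, 351 ] 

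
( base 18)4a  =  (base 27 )31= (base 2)1010010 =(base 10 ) 82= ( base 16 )52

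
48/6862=24/3431 =0.01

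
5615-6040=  - 425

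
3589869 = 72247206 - 68657337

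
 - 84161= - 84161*1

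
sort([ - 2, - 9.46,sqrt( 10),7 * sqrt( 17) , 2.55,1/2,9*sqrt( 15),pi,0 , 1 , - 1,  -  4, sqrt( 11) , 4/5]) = [ - 9.46, - 4, - 2, - 1,0,1/2, 4/5,  1 , 2.55,pi,sqrt( 10),sqrt( 11),  7 * sqrt( 17 ), 9*sqrt( 15)]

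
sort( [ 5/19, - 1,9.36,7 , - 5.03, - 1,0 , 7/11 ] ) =[ - 5.03, - 1, - 1, 0, 5/19, 7/11,7,  9.36 ] 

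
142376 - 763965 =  - 621589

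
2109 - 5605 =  - 3496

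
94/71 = 1 + 23/71  =  1.32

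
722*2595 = 1873590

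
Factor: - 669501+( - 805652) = -37^1* 39869^1 = - 1475153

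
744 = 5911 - 5167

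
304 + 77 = 381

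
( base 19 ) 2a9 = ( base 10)921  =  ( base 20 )261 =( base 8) 1631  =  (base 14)49B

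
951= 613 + 338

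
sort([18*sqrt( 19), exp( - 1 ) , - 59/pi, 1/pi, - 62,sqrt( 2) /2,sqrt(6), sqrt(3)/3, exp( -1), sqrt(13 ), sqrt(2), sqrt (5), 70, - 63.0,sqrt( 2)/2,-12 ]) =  [- 63.0, - 62, - 59/pi, - 12,1/pi, exp(-1 ) , exp( - 1),sqrt(3 ) /3, sqrt( 2 ) /2, sqrt(2) /2, sqrt(2),sqrt ( 5 ), sqrt( 6 ),  sqrt( 13) , 70, 18*sqrt( 19) ]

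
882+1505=2387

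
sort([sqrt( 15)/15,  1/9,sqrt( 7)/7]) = [1/9, sqrt( 15 ) /15,  sqrt( 7)/7 ]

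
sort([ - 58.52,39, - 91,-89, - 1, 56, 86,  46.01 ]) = [-91, - 89 , -58.52, - 1,39, 46.01,56 , 86 ]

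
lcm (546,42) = 546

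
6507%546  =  501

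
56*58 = 3248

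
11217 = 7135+4082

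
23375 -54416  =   - 31041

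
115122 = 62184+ 52938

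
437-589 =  -152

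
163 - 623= -460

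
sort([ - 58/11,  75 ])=[  -  58/11,75 ]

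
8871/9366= 2957/3122  =  0.95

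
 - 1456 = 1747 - 3203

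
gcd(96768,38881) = 1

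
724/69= 10 + 34/69 = 10.49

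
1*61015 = 61015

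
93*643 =59799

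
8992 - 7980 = 1012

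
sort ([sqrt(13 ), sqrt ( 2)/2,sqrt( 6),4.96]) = [sqrt( 2) /2, sqrt(6), sqrt ( 13 ),4.96]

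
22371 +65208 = 87579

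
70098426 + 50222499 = 120320925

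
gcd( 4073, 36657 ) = 4073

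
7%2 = 1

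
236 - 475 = -239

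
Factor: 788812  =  2^2*197203^1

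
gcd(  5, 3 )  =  1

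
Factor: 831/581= 3^1*7^(-1)*83^( -1)*277^1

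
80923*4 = 323692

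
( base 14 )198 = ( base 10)330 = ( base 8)512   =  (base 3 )110020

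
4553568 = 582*7824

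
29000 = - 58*(-500)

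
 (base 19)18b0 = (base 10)9956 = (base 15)2E3B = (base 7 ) 41012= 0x26e4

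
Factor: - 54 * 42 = -2268 = - 2^2*3^4 * 7^1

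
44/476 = 11/119= 0.09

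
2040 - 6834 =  - 4794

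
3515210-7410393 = - 3895183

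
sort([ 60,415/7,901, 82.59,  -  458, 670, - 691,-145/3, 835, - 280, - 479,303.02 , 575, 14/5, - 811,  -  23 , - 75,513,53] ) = [ - 811, - 691,  -  479, - 458, - 280, - 75, - 145/3, - 23, 14/5, 53, 415/7,  60, 82.59, 303.02, 513, 575, 670, 835, 901 ]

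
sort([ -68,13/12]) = [ - 68,13/12]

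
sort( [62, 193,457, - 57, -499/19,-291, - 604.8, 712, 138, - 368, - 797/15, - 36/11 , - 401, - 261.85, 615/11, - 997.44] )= [ - 997.44,- 604.8,-401, - 368, - 291, - 261.85,  -  57, - 797/15, - 499/19, - 36/11, 615/11, 62,138,193,457,712 ]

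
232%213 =19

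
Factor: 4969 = 4969^1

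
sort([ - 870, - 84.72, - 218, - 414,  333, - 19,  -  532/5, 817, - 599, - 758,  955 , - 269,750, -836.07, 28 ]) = [ - 870, - 836.07,-758, - 599, - 414,  -  269, - 218 , - 532/5, - 84.72 ,-19,28,333, 750,817 , 955 ] 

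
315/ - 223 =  - 315/223= - 1.41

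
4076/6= 679 + 1/3 = 679.33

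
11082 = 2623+8459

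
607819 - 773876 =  - 166057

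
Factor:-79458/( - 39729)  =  2=2^1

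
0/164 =0 = 0.00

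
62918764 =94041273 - 31122509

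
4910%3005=1905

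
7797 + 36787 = 44584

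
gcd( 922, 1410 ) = 2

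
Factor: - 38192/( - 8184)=2^1*3^( - 1 )*7^1 = 14/3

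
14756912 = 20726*712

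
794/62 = 12+25/31 = 12.81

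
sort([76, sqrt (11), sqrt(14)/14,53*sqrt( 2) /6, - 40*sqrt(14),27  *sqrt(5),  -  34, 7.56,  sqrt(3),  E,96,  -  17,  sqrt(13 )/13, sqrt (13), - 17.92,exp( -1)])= [  -  40 * sqrt(14),- 34,- 17.92,-17,  sqrt( 14)/14, sqrt(13) /13,  exp(- 1),sqrt(3) , E , sqrt(11),sqrt(13 ), 7.56, 53 * sqrt ( 2 ) /6, 27 * sqrt(  5), 76,96] 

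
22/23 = 22/23 =0.96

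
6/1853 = 6/1853 = 0.00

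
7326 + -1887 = 5439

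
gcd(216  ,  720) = 72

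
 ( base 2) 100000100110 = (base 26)326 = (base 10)2086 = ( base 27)2n7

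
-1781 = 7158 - 8939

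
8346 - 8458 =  - 112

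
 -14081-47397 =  - 61478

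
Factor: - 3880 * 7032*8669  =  -2^6 *3^1*5^1*97^1*293^1 * 8669^1   =  - 236526383040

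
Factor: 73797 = 3^1*17^1*1447^1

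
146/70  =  2+3/35 = 2.09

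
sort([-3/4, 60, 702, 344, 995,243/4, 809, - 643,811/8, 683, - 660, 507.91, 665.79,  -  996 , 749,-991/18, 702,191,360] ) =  [-996,-660, - 643,- 991/18,-3/4, 60, 243/4, 811/8, 191 , 344 , 360, 507.91,  665.79, 683,702, 702, 749, 809,995]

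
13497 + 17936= 31433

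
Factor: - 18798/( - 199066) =3^1 * 7^( - 1) * 13^1 * 59^(  -  1 )= 39/413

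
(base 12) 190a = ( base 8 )5732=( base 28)3OA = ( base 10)3034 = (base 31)34R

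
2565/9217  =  2565/9217 = 0.28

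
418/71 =418/71 = 5.89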